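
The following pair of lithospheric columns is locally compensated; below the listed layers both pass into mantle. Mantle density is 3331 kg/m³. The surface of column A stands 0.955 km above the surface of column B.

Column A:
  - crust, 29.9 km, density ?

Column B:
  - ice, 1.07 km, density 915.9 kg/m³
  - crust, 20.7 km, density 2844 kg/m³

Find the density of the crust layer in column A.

2800 kg/m³

Take the compensation level at the base of the deeper column (depth z_c below the surface of column A) and equate Σ ρ_i t_i down to z_c; mantle fills any gap and the z_c terms cancel.
Column A: 29.9×ρ + (z_c − 29.9)×3331
Column B: 0.955×0 + 1.07×915.9 + 20.7×2844 + (z_c − 0.955 − 21.77)×3331
The z_c×3331 term appears on both sides and cancels. Collect the known terms of each column as K = Σ(ρt)_known − 3331 × (depth of known layers): K_A = 0 − 3331×29.9 = −99596.9; K_B = 59850.813 − 3331×(0.955 + 21.77) = −15846.162.
Balance: K_A + 29.9×ρ = K_B, so ρ = (K_B − K_A)/29.9 = 83750.7/29.9 = 2800 kg/m³.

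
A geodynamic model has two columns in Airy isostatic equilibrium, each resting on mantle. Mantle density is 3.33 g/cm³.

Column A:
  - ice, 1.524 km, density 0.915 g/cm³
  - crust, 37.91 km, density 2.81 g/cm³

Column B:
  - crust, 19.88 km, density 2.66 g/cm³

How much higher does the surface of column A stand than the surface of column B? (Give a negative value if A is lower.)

3.03 km

For any compensation level in the mantle, the mantle terms cancel and isostasy reduces to e = (Σt_A − Σt_B) − (Σ(ρt)_A − Σ(ρt)_B) / ρ_m.
Σt_A = 39.434 km; Σt_B = 19.88 km; Σ(ρt)_A = 107.92156; Σ(ρt)_B = 52.8808 (in km·g/cm³).
e = (39.434 − 19.88) − (107.92156 − 52.8808) / 3.33 = 3.03 km.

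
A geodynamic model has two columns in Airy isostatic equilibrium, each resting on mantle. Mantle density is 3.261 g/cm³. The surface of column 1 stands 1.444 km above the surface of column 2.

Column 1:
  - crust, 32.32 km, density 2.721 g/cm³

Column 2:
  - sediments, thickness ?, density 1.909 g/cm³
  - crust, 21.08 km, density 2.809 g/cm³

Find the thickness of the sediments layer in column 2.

Take the compensation level at the base of the deeper column (depth z_c below the surface of column 1) and equate Σ ρ_i t_i down to z_c; mantle fills any gap and the z_c terms cancel.
Column 1: 32.32×2.721 + (z_c − 32.32)×3.261
Column 2: 1.444×0 + x×1.909 + 21.08×2.809 + (z_c − 1.444 − 21.08 − x)×3.261
The z_c×3.261 term appears on both sides and cancels. Collect the known terms of each column as K = Σ(ρt)_known − 3.261 × (depth of known layers): K_1 = 87.94272 − 3.261×32.32 = −17.4528; K_2 = 59.21372 − 3.261×(1.444 + 21.08) = −14.237044.
Balance: K_1 = K_2 − x×(3.261 − 1.909), so x = (K_2 − K_1)/(3.261 − 1.909) = 3.21576/1.352 = 2.38 km.

2.38 km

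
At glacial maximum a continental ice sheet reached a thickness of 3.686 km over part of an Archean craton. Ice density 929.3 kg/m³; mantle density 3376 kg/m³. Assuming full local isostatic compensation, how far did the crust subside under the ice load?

1.01 km

For local isostatic compensation: the ice load ρ_ice t is balanced by mantle displaced below, ρ_m s.
s = t ρ_ice / ρ_m = 3.686 km × 929.3/3376 = 1.01 km.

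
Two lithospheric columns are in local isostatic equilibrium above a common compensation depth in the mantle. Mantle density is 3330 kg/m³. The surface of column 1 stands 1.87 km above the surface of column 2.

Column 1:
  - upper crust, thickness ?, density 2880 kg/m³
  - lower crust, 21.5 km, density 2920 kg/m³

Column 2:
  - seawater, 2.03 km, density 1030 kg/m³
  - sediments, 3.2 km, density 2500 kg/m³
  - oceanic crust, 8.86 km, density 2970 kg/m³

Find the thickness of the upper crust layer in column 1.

17.6 km

Take the compensation level at the base of the deeper column (depth z_c below the surface of column 1) and equate Σ ρ_i t_i down to z_c; mantle fills any gap and the z_c terms cancel.
Column 1: x×2880 + 21.5×2920 + (z_c − 21.5 − x)×3330
Column 2: 1.87×0 + 2.03×1030 + 3.2×2500 + 8.86×2970 + (z_c − 1.87 − 14.09)×3330
The z_c×3330 term appears on both sides and cancels. Collect the known terms of each column as K = Σ(ρt)_known − 3330 × (depth of known layers): K_1 = 62780 − 3330×21.5 = −8815; K_2 = 36405.1 − 3330×(1.87 + 14.09) = −16741.7.
Balance: K_1 − x×(3330 − 2880) = K_2, so x = (K_1 − K_2)/(3330 − 2880) = 7926.7/450 = 17.6 km.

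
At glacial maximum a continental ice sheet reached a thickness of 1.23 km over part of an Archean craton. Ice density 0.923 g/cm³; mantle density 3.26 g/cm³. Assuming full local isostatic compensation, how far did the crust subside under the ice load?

0.348 km

For local isostatic compensation: the ice load ρ_ice t is balanced by mantle displaced below, ρ_m s.
s = t ρ_ice / ρ_m = 1.23 km × 0.923/3.26 = 0.348 km.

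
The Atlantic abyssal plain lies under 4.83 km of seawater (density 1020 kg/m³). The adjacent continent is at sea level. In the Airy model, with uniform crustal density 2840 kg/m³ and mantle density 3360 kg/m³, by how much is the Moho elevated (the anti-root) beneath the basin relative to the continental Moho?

16.9 km

By Archimedes' principle applied to the lithosphere: replacing crust with seawater at the top is compensated by replacing crust with mantle at the base: d (ρ_c − ρ_w) = a (ρ_m − ρ_c).
a = d (ρ_c − ρ_w)/(ρ_m − ρ_c) = 4.83 km × 1820/520 = 16.9 km.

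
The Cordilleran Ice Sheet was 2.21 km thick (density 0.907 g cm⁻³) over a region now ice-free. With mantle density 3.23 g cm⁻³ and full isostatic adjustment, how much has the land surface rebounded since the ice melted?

Removing the load lets mantle flow back in; uplift u satisfies ρ_ice t = ρ_m u.
u = t ρ_ice/ρ_m = 2.21 km × 0.907/3.23 = 0.621 km.

0.621 km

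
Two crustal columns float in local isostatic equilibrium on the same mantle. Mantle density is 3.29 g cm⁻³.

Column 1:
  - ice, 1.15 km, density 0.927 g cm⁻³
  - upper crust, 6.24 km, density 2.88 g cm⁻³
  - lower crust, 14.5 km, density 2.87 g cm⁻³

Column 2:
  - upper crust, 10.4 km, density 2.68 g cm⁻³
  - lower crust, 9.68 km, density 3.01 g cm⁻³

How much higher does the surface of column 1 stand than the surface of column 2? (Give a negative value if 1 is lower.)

0.703 km

For any compensation level in the mantle, the mantle terms cancel and isostasy reduces to e = (Σt_1 − Σt_2) − (Σ(ρt)_1 − Σ(ρt)_2) / ρ_m.
Σt_1 = 21.89 km; Σt_2 = 20.08 km; Σ(ρt)_1 = 60.65225; Σ(ρt)_2 = 57.0088 (in km·g cm⁻³).
e = (21.89 − 20.08) − (60.65225 − 57.0088) / 3.29 = 0.703 km.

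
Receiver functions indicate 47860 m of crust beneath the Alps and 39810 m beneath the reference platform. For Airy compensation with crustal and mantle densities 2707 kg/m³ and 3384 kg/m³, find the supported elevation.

Excess crust Δ = 47860 m − 39810 m = 8050 m, split between elevation h and root r with h + r = Δ.
Airy balance ρ_c h = (ρ_m − ρ_c) r gives r = h ρ_c/(ρ_m − ρ_c), so h (1 + ρ_c/(ρ_m − ρ_c)) = Δ, i.e. h = Δ (ρ_m − ρ_c)/ρ_m.
h = 8050 m × 677/3384 = 1610 m.

1610 m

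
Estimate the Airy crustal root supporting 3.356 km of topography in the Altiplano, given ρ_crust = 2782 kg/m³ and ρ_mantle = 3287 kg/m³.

18.5 km

Equating mass per unit area of the two columns: the weight of the topography is balanced by the buoyancy of the root, ρ_c h = (ρ_m − ρ_c) r.
r = h · ρ_c / (ρ_m − ρ_c) = 3.356 km × 2782 / (3287 − 2782) = 18.5 km.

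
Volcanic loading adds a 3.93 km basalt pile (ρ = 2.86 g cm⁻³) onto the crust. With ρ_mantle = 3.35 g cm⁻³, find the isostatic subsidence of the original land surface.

Subaerial loading: s = t ρ_load / ρ_m.
s = 3.93 km × 2.86/3.35 = 3.36 km.

3.36 km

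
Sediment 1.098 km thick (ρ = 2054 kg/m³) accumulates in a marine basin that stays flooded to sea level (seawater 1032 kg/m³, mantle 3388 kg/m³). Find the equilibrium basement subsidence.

Submarine loading: the sediment displaces seawater, and the subsidence is in turn flooded, so s (ρ_m − ρ_w) = t (ρ_sed − ρ_w).
s = 1.098 km × (2054 − 1032) / (3388 − 1032) = 0.476 km.

0.476 km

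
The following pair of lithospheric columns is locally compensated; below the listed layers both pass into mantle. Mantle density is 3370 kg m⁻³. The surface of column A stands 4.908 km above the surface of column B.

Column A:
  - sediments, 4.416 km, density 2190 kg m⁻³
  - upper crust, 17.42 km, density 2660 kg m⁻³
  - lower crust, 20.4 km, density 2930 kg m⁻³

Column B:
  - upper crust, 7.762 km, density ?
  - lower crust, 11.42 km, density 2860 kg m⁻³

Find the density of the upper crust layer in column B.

2830 kg m⁻³

Take the compensation level at the base of the deeper column (depth z_c below the surface of column A) and equate Σ ρ_i t_i down to z_c; mantle fills any gap and the z_c terms cancel.
Column A: 4.416×2190 + 17.42×2660 + 20.4×2930 + (z_c − 42.236)×3370
Column B: 4.908×0 + 7.762×ρ + 11.42×2860 + (z_c − 4.908 − 19.182)×3370
The z_c×3370 term appears on both sides and cancels. Collect the known terms of each column as K = Σ(ρt)_known − 3370 × (depth of known layers): K_A = 115780.24 − 3370×42.236 = −26555.08; K_B = 32661.2 − 3370×(4.908 + 19.182) = −48522.1.
Balance: K_A = K_B + 7.762×ρ, so ρ = (K_A − K_B)/7.762 = 21967/7.762 = 2830 kg m⁻³.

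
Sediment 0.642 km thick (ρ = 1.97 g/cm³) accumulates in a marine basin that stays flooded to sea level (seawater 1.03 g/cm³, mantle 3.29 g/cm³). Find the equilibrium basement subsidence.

Submarine loading: the sediment displaces seawater, and the subsidence is in turn flooded, so s (ρ_m − ρ_w) = t (ρ_sed − ρ_w).
s = 0.642 km × (1.97 − 1.03) / (3.29 − 1.03) = 0.267 km.

0.267 km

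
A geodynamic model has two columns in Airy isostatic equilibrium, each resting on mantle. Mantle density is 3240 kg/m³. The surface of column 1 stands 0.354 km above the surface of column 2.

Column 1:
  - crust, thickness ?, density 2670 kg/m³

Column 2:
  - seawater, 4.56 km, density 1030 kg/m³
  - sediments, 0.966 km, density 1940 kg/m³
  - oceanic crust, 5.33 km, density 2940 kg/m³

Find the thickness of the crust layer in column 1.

24.7 km

Take the compensation level at the base of the deeper column (depth z_c below the surface of column 1) and equate Σ ρ_i t_i down to z_c; mantle fills any gap and the z_c terms cancel.
Column 1: x×2670 + (z_c − 0 − x)×3240
Column 2: 0.354×0 + 4.56×1030 + 0.966×1940 + 5.33×2940 + (z_c − 0.354 − 10.856)×3240
The z_c×3240 term appears on both sides and cancels. Collect the known terms of each column as K = Σ(ρt)_known − 3240 × (depth of known layers): K_1 = 0 − 3240×0 = 0; K_2 = 22241.04 − 3240×(0.354 + 10.856) = −14079.36.
Balance: K_1 − x×(3240 − 2670) = K_2, so x = (K_1 − K_2)/(3240 − 2670) = 14079.4/570 = 24.7 km.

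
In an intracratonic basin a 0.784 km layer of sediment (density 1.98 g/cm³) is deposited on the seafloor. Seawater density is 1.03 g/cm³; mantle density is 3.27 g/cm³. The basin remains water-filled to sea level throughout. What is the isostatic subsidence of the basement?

0.333 km

Submarine loading: the sediment displaces seawater, and the subsidence is in turn flooded, so s (ρ_m − ρ_w) = t (ρ_sed − ρ_w).
s = 0.784 km × (1.98 − 1.03) / (3.27 − 1.03) = 0.333 km.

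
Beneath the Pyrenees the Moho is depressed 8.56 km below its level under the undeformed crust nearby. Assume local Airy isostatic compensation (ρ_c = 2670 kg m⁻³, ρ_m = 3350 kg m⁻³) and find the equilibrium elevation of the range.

2.18 km

Isostatic balance requires: ρ_c h = (ρ_m − ρ_c) r.
h = r (ρ_m − ρ_c) / ρ_c = 8.56 km × (3350 − 2670) / 2670 = 2.18 km.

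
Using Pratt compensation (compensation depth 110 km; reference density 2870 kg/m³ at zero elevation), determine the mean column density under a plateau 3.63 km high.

Pratt balance: ρ_ref D = ρ (D + h).
ρ = ρ_ref D/(D + h) = 2870 × 110 km/(110 km + 3.63 km) = 2780 kg/m³.

2780 kg/m³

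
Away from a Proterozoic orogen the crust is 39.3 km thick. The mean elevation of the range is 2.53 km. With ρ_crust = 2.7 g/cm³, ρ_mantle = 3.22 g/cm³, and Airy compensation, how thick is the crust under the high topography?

55 km

Root depth r = h ρ_c / (ρ_m − ρ_c) = 2.53 km × 2.7 / 0.52 = 13.14 km.
Total thickness = T + h + r = 39.3 km + 2.53 km + 13.14 km = 55 km.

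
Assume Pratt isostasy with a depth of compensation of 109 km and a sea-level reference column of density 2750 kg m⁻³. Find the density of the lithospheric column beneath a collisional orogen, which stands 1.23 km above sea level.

Pratt balance: ρ_ref D = ρ (D + h).
ρ = ρ_ref D/(D + h) = 2750 × 109 km/(109 km + 1.23 km) = 2720 kg m⁻³.

2720 kg m⁻³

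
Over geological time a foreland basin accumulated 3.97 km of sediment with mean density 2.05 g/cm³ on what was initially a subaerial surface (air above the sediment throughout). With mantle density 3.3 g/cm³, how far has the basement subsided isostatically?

Subaerial load: s = t ρ_sed / ρ_m = 3.97 km × 2.05/3.3 = 2.47 km.

2.47 km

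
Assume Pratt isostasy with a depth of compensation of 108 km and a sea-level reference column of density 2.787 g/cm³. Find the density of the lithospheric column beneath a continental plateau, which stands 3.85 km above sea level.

2.69 g/cm³

Pratt balance: ρ_ref D = ρ (D + h).
ρ = ρ_ref D/(D + h) = 2.787 × 108 km/(108 km + 3.85 km) = 2.69 g/cm³.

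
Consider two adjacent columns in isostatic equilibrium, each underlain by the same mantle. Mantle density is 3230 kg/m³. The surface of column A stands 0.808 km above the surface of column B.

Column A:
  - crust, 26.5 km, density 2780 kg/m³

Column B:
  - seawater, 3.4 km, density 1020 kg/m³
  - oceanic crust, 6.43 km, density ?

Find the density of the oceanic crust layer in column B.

Take the compensation level at the base of the deeper column (depth z_c below the surface of column A) and equate Σ ρ_i t_i down to z_c; mantle fills any gap and the z_c terms cancel.
Column A: 26.5×2780 + (z_c − 26.5)×3230
Column B: 0.808×0 + 3.4×1020 + 6.43×ρ + (z_c − 0.808 − 9.83)×3230
The z_c×3230 term appears on both sides and cancels. Collect the known terms of each column as K = Σ(ρt)_known − 3230 × (depth of known layers): K_A = 73670 − 3230×26.5 = −11925; K_B = 3468 − 3230×(0.808 + 9.83) = −30892.74.
Balance: K_A = K_B + 6.43×ρ, so ρ = (K_A − K_B)/6.43 = 18967.7/6.43 = 2950 kg/m³.

2950 kg/m³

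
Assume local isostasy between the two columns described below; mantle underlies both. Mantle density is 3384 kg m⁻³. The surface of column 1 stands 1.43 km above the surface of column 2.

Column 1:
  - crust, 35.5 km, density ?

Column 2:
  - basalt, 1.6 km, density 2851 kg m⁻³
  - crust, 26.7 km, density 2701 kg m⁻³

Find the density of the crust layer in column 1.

Take the compensation level at the base of the deeper column (depth z_c below the surface of column 1) and equate Σ ρ_i t_i down to z_c; mantle fills any gap and the z_c terms cancel.
Column 1: 35.5×ρ + (z_c − 35.5)×3384
Column 2: 1.43×0 + 1.6×2851 + 26.7×2701 + (z_c − 1.43 − 28.3)×3384
The z_c×3384 term appears on both sides and cancels. Collect the known terms of each column as K = Σ(ρt)_known − 3384 × (depth of known layers): K_1 = 0 − 3384×35.5 = −120132; K_2 = 76678.3 − 3384×(1.43 + 28.3) = −23928.02.
Balance: K_1 + 35.5×ρ = K_2, so ρ = (K_2 − K_1)/35.5 = 96204/35.5 = 2710 kg m⁻³.

2710 kg m⁻³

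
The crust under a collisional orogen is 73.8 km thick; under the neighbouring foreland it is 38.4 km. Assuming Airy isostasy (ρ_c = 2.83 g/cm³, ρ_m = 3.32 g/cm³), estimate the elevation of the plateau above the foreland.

Excess crust Δ = 73.8 km − 38.4 km = 35.4 km, split between elevation h and root r with h + r = Δ.
Airy balance ρ_c h = (ρ_m − ρ_c) r gives r = h ρ_c/(ρ_m − ρ_c), so h (1 + ρ_c/(ρ_m − ρ_c)) = Δ, i.e. h = Δ (ρ_m − ρ_c)/ρ_m.
h = 35.4 km × 0.49/3.32 = 5.22 km.

5.22 km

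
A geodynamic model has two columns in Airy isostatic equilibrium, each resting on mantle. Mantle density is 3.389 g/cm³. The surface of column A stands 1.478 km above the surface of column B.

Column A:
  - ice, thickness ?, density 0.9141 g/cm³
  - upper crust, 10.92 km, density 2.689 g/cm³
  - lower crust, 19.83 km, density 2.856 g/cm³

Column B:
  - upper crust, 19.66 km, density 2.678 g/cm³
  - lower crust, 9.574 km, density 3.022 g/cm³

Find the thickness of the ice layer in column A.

Take the compensation level at the base of the deeper column (depth z_c below the surface of column A) and equate Σ ρ_i t_i down to z_c; mantle fills any gap and the z_c terms cancel.
Column A: x×0.9141 + 10.92×2.689 + 19.83×2.856 + (z_c − 30.75 − x)×3.389
Column B: 1.478×0 + 19.66×2.678 + 9.574×3.022 + (z_c − 1.478 − 29.234)×3.389
The z_c×3.389 term appears on both sides and cancels. Collect the known terms of each column as K = Σ(ρt)_known − 3.389 × (depth of known layers): K_A = 85.99836 − 3.389×30.75 = −18.21339; K_B = 81.582108 − 3.389×(1.478 + 29.234) = −22.50086.
Balance: K_A − x×(3.389 − 0.9141) = K_B, so x = (K_A − K_B)/(3.389 − 0.9141) = 4.28747/2.4749 = 1.73 km.

1.73 km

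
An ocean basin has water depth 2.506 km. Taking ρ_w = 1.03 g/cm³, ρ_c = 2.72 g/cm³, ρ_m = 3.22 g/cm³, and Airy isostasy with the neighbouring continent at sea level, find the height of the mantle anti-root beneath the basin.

In Airy isostatic equilibrium: replacing crust with seawater at the top is compensated by replacing crust with mantle at the base: d (ρ_c − ρ_w) = a (ρ_m − ρ_c).
a = d (ρ_c − ρ_w)/(ρ_m − ρ_c) = 2.506 km × 1.69/0.5 = 8.47 km.

8.47 km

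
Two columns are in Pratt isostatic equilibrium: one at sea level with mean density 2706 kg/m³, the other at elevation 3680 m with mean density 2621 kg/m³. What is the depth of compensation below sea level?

ρ_ref D = ρ (D + h) → D (ρ_ref − ρ) = ρ h.
D = ρ h/(ρ_ref − ρ) = 2621 × 3680 m/(2706 − 2621) = 113000 m.

113000 m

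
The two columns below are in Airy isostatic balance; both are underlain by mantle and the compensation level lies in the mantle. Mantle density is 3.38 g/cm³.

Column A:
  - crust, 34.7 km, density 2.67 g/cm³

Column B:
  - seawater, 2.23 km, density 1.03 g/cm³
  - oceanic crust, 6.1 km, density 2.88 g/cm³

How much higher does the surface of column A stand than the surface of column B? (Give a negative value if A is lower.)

For any compensation level in the mantle, the mantle terms cancel and isostasy reduces to e = (Σt_A − Σt_B) − (Σ(ρt)_A − Σ(ρt)_B) / ρ_m.
Σt_A = 34.7 km; Σt_B = 8.33 km; Σ(ρt)_A = 92.649; Σ(ρt)_B = 19.8649 (in km·g/cm³).
e = (34.7 − 8.33) − (92.649 − 19.8649) / 3.38 = 4.84 km.

4.84 km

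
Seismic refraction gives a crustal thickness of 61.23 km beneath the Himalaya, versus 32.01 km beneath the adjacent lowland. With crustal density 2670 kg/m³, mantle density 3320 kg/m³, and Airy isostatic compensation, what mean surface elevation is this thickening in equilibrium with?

Excess crust Δ = 61.23 km − 32.01 km = 29.22 km, split between elevation h and root r with h + r = Δ.
Airy balance ρ_c h = (ρ_m − ρ_c) r gives r = h ρ_c/(ρ_m − ρ_c), so h (1 + ρ_c/(ρ_m − ρ_c)) = Δ, i.e. h = Δ (ρ_m − ρ_c)/ρ_m.
h = 29.22 km × 650/3320 = 5.72 km.

5.72 km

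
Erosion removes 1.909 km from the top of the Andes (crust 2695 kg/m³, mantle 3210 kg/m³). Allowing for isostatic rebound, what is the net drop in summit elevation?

0.306 km

Rebound u = e ρ_c/ρ_m = 1.909 km × 2695/3210 = 1.603 km.
Net surface drop = e − u = 1.909 km − 1.603 km = e (ρ_m − ρ_c)/ρ_m = 0.306 km.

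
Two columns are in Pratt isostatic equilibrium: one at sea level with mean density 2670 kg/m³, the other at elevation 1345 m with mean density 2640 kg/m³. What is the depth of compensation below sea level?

118000 m

ρ_ref D = ρ (D + h) → D (ρ_ref − ρ) = ρ h.
D = ρ h/(ρ_ref − ρ) = 2640 × 1345 m/(2670 − 2640) = 118000 m.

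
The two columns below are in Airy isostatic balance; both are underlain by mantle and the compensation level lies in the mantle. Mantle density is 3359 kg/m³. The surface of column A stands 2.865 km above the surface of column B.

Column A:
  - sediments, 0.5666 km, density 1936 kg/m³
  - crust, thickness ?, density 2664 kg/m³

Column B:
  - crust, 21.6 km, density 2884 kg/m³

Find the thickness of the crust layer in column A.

Take the compensation level at the base of the deeper column (depth z_c below the surface of column A) and equate Σ ρ_i t_i down to z_c; mantle fills any gap and the z_c terms cancel.
Column A: 0.5666×1936 + x×2664 + (z_c − 0.5666 − x)×3359
Column B: 2.865×0 + 21.6×2884 + (z_c − 2.865 − 21.6)×3359
The z_c×3359 term appears on both sides and cancels. Collect the known terms of each column as K = Σ(ρt)_known − 3359 × (depth of known layers): K_A = 1096.9376 − 3359×0.5666 = −806.2718; K_B = 62294.4 − 3359×(2.865 + 21.6) = −19883.535.
Balance: K_A − x×(3359 − 2664) = K_B, so x = (K_A − K_B)/(3359 − 2664) = 19077.3/695 = 27.4 km.

27.4 km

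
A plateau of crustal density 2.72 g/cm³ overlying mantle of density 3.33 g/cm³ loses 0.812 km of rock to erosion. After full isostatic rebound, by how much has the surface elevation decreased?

Rebound u = e ρ_c/ρ_m = 0.812 km × 2.72/3.33 = 0.6633 km.
Net surface drop = e − u = 0.812 km − 0.6633 km = e (ρ_m − ρ_c)/ρ_m = 0.149 km.

0.149 km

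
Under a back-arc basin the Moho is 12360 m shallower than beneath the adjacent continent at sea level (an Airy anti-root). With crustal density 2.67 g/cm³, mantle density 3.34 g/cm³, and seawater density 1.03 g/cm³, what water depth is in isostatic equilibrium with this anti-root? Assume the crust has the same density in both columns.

5050 m

Replacing a thickness d of crust by seawater at the top must be balanced by replacing crust with mantle at the base: d (ρ_c − ρ_w) = a (ρ_m − ρ_c).
d = a (ρ_m − ρ_c)/(ρ_c − ρ_w) = 12360 m × 0.67/1.64 = 5050 m.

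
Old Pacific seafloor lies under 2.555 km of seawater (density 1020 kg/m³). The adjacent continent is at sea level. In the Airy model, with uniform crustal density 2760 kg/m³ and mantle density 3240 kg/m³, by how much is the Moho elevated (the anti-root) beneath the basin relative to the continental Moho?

By Archimedes' principle applied to the lithosphere: replacing crust with seawater at the top is compensated by replacing crust with mantle at the base: d (ρ_c − ρ_w) = a (ρ_m − ρ_c).
a = d (ρ_c − ρ_w)/(ρ_m − ρ_c) = 2.555 km × 1740/480 = 9.26 km.

9.26 km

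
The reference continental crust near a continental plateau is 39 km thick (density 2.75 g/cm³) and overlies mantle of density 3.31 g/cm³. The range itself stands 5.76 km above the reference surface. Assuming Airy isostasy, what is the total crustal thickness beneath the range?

73 km

Root depth r = h ρ_c / (ρ_m − ρ_c) = 5.76 km × 2.75 / 0.56 = 28.29 km.
Total thickness = T + h + r = 39 km + 5.76 km + 28.29 km = 73 km.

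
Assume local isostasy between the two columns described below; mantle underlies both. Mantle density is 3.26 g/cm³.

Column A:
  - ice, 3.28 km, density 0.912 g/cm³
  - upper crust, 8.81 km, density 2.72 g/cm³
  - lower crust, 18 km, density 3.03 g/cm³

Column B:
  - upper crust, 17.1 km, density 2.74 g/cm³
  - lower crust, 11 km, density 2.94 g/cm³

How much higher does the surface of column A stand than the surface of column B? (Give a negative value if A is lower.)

1.28 km

For any compensation level in the mantle, the mantle terms cancel and isostasy reduces to e = (Σt_A − Σt_B) − (Σ(ρt)_A − Σ(ρt)_B) / ρ_m.
Σt_A = 30.09 km; Σt_B = 28.1 km; Σ(ρt)_A = 81.49456; Σ(ρt)_B = 79.194 (in km·g/cm³).
e = (30.09 − 28.1) − (81.49456 − 79.194) / 3.26 = 1.28 km.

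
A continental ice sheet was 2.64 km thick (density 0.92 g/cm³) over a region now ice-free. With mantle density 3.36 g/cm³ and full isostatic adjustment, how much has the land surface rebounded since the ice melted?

Removing the load lets mantle flow back in; uplift u satisfies ρ_ice t = ρ_m u.
u = t ρ_ice/ρ_m = 2.64 km × 0.92/3.36 = 0.723 km.

0.723 km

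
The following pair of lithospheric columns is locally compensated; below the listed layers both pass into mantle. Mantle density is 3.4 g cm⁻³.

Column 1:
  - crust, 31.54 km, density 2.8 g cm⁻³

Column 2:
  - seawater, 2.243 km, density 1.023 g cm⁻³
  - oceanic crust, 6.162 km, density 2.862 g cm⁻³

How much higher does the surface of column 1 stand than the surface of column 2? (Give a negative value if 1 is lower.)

For any compensation level in the mantle, the mantle terms cancel and isostasy reduces to e = (Σt_1 − Σt_2) − (Σ(ρt)_1 − Σ(ρt)_2) / ρ_m.
Σt_1 = 31.54 km; Σt_2 = 8.405 km; Σ(ρt)_1 = 88.312; Σ(ρt)_2 = 19.930233 (in km·g cm⁻³).
e = (31.54 − 8.405) − (88.312 − 19.930233) / 3.4 = 3.02 km.

3.02 km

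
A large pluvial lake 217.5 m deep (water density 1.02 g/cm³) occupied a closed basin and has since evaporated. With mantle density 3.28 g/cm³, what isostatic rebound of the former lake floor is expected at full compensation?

67.6 m

u = d ρ_w/ρ_m = 217.5 m × 1.02/3.28 = 67.6 m.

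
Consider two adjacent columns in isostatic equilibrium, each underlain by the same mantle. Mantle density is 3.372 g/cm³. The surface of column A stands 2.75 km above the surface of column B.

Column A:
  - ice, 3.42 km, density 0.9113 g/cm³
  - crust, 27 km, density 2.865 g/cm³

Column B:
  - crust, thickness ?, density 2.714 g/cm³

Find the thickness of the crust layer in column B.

Take the compensation level at the base of the deeper column (depth z_c below the surface of column A) and equate Σ ρ_i t_i down to z_c; mantle fills any gap and the z_c terms cancel.
Column A: 3.42×0.9113 + 27×2.865 + (z_c − 30.42)×3.372
Column B: 2.75×0 + x×2.714 + (z_c − 2.75 − 0 − x)×3.372
The z_c×3.372 term appears on both sides and cancels. Collect the known terms of each column as K = Σ(ρt)_known − 3.372 × (depth of known layers): K_A = 80.471646 − 3.372×30.42 = −22.104594; K_B = 0 − 3.372×(2.75 + 0) = −9.273.
Balance: K_A = K_B − x×(3.372 − 2.714), so x = (K_B − K_A)/(3.372 − 2.714) = 12.8316/0.658 = 19.5 km.

19.5 km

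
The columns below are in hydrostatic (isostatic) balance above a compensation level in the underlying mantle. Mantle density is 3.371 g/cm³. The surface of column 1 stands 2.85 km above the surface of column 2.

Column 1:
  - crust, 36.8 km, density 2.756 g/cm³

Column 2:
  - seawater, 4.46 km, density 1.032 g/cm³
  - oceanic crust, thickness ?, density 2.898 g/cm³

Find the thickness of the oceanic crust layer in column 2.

Take the compensation level at the base of the deeper column (depth z_c below the surface of column 1) and equate Σ ρ_i t_i down to z_c; mantle fills any gap and the z_c terms cancel.
Column 1: 36.8×2.756 + (z_c − 36.8)×3.371
Column 2: 2.85×0 + 4.46×1.032 + x×2.898 + (z_c − 2.85 − 4.46 − x)×3.371
The z_c×3.371 term appears on both sides and cancels. Collect the known terms of each column as K = Σ(ρt)_known − 3.371 × (depth of known layers): K_1 = 101.4208 − 3.371×36.8 = −22.632; K_2 = 4.60272 − 3.371×(2.85 + 4.46) = −20.03929.
Balance: K_1 = K_2 − x×(3.371 − 2.898), so x = (K_2 − K_1)/(3.371 − 2.898) = 2.59271/0.473 = 5.48 km.

5.48 km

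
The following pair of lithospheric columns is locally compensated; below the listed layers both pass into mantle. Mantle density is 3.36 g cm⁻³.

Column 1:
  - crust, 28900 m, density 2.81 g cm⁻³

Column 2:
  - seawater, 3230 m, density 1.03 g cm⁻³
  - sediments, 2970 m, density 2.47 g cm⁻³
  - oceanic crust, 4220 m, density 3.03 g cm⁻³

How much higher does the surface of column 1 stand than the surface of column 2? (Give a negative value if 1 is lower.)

For any compensation level in the mantle, the mantle terms cancel and isostasy reduces to e = (Σt_1 − Σt_2) − (Σ(ρt)_1 − Σ(ρt)_2) / ρ_m.
Σt_1 = 28900 m; Σt_2 = 10420 m; Σ(ρt)_1 = 81209; Σ(ρt)_2 = 23449.4 (in m·g cm⁻³).
e = (28900 − 10420) − (81209 − 23449.4) / 3.36 = 1290 m.

1290 m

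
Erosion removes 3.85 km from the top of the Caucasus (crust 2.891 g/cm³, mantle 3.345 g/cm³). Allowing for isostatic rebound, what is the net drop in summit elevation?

Rebound u = e ρ_c/ρ_m = 3.85 km × 2.891/3.345 = 3.327 km.
Net surface drop = e − u = 3.85 km − 3.327 km = e (ρ_m − ρ_c)/ρ_m = 0.523 km.

0.523 km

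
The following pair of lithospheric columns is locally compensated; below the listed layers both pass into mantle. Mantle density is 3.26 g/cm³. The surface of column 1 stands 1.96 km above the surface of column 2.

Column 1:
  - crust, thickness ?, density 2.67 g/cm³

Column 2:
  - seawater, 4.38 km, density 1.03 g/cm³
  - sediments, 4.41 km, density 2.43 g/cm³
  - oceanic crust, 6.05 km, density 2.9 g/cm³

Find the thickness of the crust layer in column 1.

Take the compensation level at the base of the deeper column (depth z_c below the surface of column 1) and equate Σ ρ_i t_i down to z_c; mantle fills any gap and the z_c terms cancel.
Column 1: x×2.67 + (z_c − 0 − x)×3.26
Column 2: 1.96×0 + 4.38×1.03 + 4.41×2.43 + 6.05×2.9 + (z_c − 1.96 − 14.84)×3.26
The z_c×3.26 term appears on both sides and cancels. Collect the known terms of each column as K = Σ(ρt)_known − 3.26 × (depth of known layers): K_1 = 0 − 3.26×0 = 0; K_2 = 32.7727 − 3.26×(1.96 + 14.84) = −21.9953.
Balance: K_1 − x×(3.26 − 2.67) = K_2, so x = (K_1 − K_2)/(3.26 − 2.67) = 21.9953/0.59 = 37.3 km.

37.3 km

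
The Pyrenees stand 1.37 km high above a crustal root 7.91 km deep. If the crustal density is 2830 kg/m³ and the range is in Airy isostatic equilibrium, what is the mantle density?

Airy balance: ρ_c h = (ρ_m − ρ_c) r → ρ_m = ρ_c (1 + h/r).
ρ_m = 2830 × (1 + 1.37 km/7.91 km) = 3320 kg/m³.

3320 kg/m³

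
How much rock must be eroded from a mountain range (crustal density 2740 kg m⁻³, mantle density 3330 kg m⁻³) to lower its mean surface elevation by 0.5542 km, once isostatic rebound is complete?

Net drop Δ = e − u = e − e ρ_c/ρ_m = e (ρ_m − ρ_c)/ρ_m.
e = Δ ρ_m/(ρ_m − ρ_c) = 0.5542 km × 3330/590 = 3.13 km.

3.13 km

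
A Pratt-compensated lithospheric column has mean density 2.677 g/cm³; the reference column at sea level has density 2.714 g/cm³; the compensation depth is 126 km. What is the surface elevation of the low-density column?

ρ_ref D = ρ (D + h) → h = D (ρ_ref − ρ)/ρ.
h = 126 km × (2.714 − 2.677)/2.677 = 1.74 km.

1.74 km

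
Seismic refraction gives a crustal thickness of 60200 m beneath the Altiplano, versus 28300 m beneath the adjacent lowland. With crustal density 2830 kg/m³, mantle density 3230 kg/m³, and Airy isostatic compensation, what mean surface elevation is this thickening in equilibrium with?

3950 m

Excess crust Δ = 60200 m − 28300 m = 31900 m, split between elevation h and root r with h + r = Δ.
Airy balance ρ_c h = (ρ_m − ρ_c) r gives r = h ρ_c/(ρ_m − ρ_c), so h (1 + ρ_c/(ρ_m − ρ_c)) = Δ, i.e. h = Δ (ρ_m − ρ_c)/ρ_m.
h = 31900 m × 400/3230 = 3950 m.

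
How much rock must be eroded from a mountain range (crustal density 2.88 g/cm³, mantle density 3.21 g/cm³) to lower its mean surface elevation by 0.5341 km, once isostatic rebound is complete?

Net drop Δ = e − u = e − e ρ_c/ρ_m = e (ρ_m − ρ_c)/ρ_m.
e = Δ ρ_m/(ρ_m − ρ_c) = 0.5341 km × 3.21/0.33 = 5.2 km.

5.2 km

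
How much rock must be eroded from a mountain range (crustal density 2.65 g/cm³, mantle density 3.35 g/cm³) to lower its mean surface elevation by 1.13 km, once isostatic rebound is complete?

Net drop Δ = e − u = e − e ρ_c/ρ_m = e (ρ_m − ρ_c)/ρ_m.
e = Δ ρ_m/(ρ_m − ρ_c) = 1.13 km × 3.35/0.7 = 5.41 km.

5.41 km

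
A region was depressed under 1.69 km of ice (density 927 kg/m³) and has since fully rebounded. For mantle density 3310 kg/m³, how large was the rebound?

Removing the load lets mantle flow back in; uplift u satisfies ρ_ice t = ρ_m u.
u = t ρ_ice/ρ_m = 1.69 km × 927/3310 = 0.473 km.

0.473 km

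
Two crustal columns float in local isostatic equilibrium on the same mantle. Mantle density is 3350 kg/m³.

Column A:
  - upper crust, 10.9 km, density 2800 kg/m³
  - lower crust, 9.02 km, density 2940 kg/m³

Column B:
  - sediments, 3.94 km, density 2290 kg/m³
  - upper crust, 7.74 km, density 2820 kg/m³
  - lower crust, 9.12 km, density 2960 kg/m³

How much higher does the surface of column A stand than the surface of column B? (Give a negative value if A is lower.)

For any compensation level in the mantle, the mantle terms cancel and isostasy reduces to e = (Σt_A − Σt_B) − (Σ(ρt)_A − Σ(ρt)_B) / ρ_m.
Σt_A = 19.92 km; Σt_B = 20.8 km; Σ(ρt)_A = 57038.8; Σ(ρt)_B = 57844.6 (in km·kg/m³).
e = (19.92 − 20.8) − (57038.8 − 57844.6) / 3350 = −0.639 km.

−0.639 km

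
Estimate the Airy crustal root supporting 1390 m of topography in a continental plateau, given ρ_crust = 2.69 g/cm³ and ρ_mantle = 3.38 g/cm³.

5420 m

By Archimedes' principle applied to the lithosphere: the weight of the topography is balanced by the buoyancy of the root, ρ_c h = (ρ_m − ρ_c) r.
r = h · ρ_c / (ρ_m − ρ_c) = 1390 m × 2.69 / (3.38 − 2.69) = 5420 m.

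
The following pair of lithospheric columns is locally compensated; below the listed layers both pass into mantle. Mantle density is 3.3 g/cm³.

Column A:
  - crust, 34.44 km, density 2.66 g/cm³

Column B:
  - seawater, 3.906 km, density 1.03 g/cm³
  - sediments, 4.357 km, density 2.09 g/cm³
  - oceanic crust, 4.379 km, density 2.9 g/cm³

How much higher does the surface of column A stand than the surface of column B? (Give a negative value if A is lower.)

1.86 km

For any compensation level in the mantle, the mantle terms cancel and isostasy reduces to e = (Σt_A − Σt_B) − (Σ(ρt)_A − Σ(ρt)_B) / ρ_m.
Σt_A = 34.44 km; Σt_B = 12.642 km; Σ(ρt)_A = 91.6104; Σ(ρt)_B = 25.82841 (in km·g/cm³).
e = (34.44 − 12.642) − (91.6104 − 25.82841) / 3.3 = 1.86 km.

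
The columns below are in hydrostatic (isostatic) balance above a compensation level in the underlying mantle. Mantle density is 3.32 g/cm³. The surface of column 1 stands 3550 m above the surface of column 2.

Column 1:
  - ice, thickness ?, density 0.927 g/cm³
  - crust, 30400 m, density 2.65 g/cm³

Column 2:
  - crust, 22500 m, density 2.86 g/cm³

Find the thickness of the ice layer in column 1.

Take the compensation level at the base of the deeper column (depth z_c below the surface of column 1) and equate Σ ρ_i t_i down to z_c; mantle fills any gap and the z_c terms cancel.
Column 1: x×0.927 + 30400×2.65 + (z_c − 30400 − x)×3.32
Column 2: 3550×0 + 22500×2.86 + (z_c − 3550 − 22500)×3.32
The z_c×3.32 term appears on both sides and cancels. Collect the known terms of each column as K = Σ(ρt)_known − 3.32 × (depth of known layers): K_1 = 80560 − 3.32×30400 = −20368; K_2 = 64350 − 3.32×(3550 + 22500) = −22136.
Balance: K_1 − x×(3.32 − 0.927) = K_2, so x = (K_1 − K_2)/(3.32 − 0.927) = 1768/2.393 = 739 m.

739 m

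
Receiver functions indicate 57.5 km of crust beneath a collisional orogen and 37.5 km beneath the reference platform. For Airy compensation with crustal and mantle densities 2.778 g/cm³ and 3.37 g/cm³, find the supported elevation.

Excess crust Δ = 57.5 km − 37.5 km = 20 km, split between elevation h and root r with h + r = Δ.
Airy balance ρ_c h = (ρ_m − ρ_c) r gives r = h ρ_c/(ρ_m − ρ_c), so h (1 + ρ_c/(ρ_m − ρ_c)) = Δ, i.e. h = Δ (ρ_m − ρ_c)/ρ_m.
h = 20 km × 0.592/3.37 = 3.51 km.

3.51 km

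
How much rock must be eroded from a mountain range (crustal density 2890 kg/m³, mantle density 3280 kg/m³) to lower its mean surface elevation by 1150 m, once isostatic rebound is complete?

Net drop Δ = e − u = e − e ρ_c/ρ_m = e (ρ_m − ρ_c)/ρ_m.
e = Δ ρ_m/(ρ_m − ρ_c) = 1150 m × 3280/390 = 9670 m.

9670 m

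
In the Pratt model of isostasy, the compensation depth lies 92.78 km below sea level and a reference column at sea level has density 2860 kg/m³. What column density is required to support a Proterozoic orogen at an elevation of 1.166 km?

2820 kg/m³

Pratt balance: ρ_ref D = ρ (D + h).
ρ = ρ_ref D/(D + h) = 2860 × 92.78 km/(92.78 km + 1.166 km) = 2820 kg/m³.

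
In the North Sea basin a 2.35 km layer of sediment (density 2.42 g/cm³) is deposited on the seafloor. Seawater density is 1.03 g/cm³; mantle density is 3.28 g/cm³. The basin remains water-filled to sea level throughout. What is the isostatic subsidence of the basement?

Submarine loading: the sediment displaces seawater, and the subsidence is in turn flooded, so s (ρ_m − ρ_w) = t (ρ_sed − ρ_w).
s = 2.35 km × (2.42 − 1.03) / (3.28 − 1.03) = 1.45 km.

1.45 km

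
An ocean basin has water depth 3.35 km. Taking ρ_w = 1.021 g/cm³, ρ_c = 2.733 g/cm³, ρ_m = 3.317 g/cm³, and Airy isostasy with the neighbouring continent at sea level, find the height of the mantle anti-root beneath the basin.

9.82 km

For local isostatic compensation: replacing crust with seawater at the top is compensated by replacing crust with mantle at the base: d (ρ_c − ρ_w) = a (ρ_m − ρ_c).
a = d (ρ_c − ρ_w)/(ρ_m − ρ_c) = 3.35 km × 1.712/0.584 = 9.82 km.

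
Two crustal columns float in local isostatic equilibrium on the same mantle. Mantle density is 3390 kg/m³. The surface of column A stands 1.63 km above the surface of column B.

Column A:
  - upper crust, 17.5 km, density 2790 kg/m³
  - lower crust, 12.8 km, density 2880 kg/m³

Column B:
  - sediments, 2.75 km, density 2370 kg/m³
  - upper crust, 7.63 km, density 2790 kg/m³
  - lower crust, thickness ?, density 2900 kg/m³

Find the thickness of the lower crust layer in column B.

8.41 km

Take the compensation level at the base of the deeper column (depth z_c below the surface of column A) and equate Σ ρ_i t_i down to z_c; mantle fills any gap and the z_c terms cancel.
Column A: 17.5×2790 + 12.8×2880 + (z_c − 30.3)×3390
Column B: 1.63×0 + 2.75×2370 + 7.63×2790 + x×2900 + (z_c − 1.63 − 10.38 − x)×3390
The z_c×3390 term appears on both sides and cancels. Collect the known terms of each column as K = Σ(ρt)_known − 3390 × (depth of known layers): K_A = 85689 − 3390×30.3 = −17028; K_B = 27805.2 − 3390×(1.63 + 10.38) = −12908.7.
Balance: K_A = K_B − x×(3390 − 2900), so x = (K_B − K_A)/(3390 − 2900) = 4119.3/490 = 8.41 km.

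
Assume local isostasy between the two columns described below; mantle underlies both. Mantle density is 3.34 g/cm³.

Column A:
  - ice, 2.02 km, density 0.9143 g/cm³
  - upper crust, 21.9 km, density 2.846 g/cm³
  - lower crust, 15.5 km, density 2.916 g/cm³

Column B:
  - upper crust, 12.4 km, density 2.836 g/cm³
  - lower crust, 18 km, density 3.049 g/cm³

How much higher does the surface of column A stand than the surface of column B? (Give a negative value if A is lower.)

For any compensation level in the mantle, the mantle terms cancel and isostasy reduces to e = (Σt_A − Σt_B) − (Σ(ρt)_A − Σ(ρt)_B) / ρ_m.
Σt_A = 39.42 km; Σt_B = 30.4 km; Σ(ρt)_A = 109.372286; Σ(ρt)_B = 90.0484 (in km·g/cm³).
e = (39.42 − 30.4) − (109.372286 − 90.0484) / 3.34 = 3.23 km.

3.23 km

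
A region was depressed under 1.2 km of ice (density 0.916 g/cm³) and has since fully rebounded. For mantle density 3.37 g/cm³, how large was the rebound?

0.326 km

Removing the load lets mantle flow back in; uplift u satisfies ρ_ice t = ρ_m u.
u = t ρ_ice/ρ_m = 1.2 km × 0.916/3.37 = 0.326 km.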